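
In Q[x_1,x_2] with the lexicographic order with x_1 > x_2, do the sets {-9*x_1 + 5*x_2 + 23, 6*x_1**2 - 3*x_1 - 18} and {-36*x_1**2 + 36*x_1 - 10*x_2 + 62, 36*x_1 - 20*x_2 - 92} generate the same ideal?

Equality of ideals is decidable: compute both reduced Gröbner bases (unique for the ordering) and check whether they agree.
Buchberger on the first generating set:
f_1 = -9*x_1 + 5*x_2 + 23, LT = x_1.
f_2 = 6*x_1**2 - 3*x_1 - 18, LT = x_1**2.

S(f_1,f_2): lcm = x_1**2. S = -5/9*x_1*x_2 - 37/18*x_1 + 3.
  reduce S modulo (f_1, f_2):
  remainder -25/81*x_2**2 - 415/162*x_2 - 365/162 ≠ 0; add g_3 = -25/81*x_2**2 - 415/162*x_2 - 365/162 to the basis.

The other S-polynomials (S(f_1,g_3), S(f_2,g_3)) all reduce to 0 modulo the current basis, so we have a Gröbner basis.
Inter-reduce: drop elements whose leading term is divisible by another's, tail-reduce, and make monic.
Reduced Gröbner basis: {x_1 - 5/9*x_2 - 23/9, x_2**2 + 83/10*x_2 + 73/10}.

Buchberger on the second generating set:
h_1 = -36*x_1**2 + 36*x_1 - 10*x_2 + 62, LT = x_1**2.
h_2 = 36*x_1 - 20*x_2 - 92, LT = x_1.

S(h_1,h_2): lcm = x_1**2. S = 5/9*x_1*x_2 + 14/9*x_1 + 5/18*x_2 - 31/18.
  reduce S modulo (h_1, h_2):
  remainder 25/81*x_2**2 + 415/162*x_2 + 365/162 ≠ 0; add k_3 = 25/81*x_2**2 + 415/162*x_2 + 365/162 to the basis.

The other S-polynomials (S(h_1,k_3), S(h_2,k_3)) all reduce to 0 modulo the current basis, so we have a Gröbner basis.
Inter-reduce: drop elements whose leading term is divisible by another's, tail-reduce, and make monic.
Reduced Gröbner basis: {x_1 - 5/9*x_2 - 23/9, x_2**2 + 83/10*x_2 + 73/10}.

Same reduced basis, so the two generating sets span the same ideal.

Yes, the ideals are equal.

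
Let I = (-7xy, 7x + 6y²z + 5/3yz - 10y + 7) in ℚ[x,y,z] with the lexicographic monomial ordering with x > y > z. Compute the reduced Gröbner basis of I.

f_1 = -7xy, LT = xy.
f_2 = 7x + 6y²z + 5/3yz - 10y + 7, LT = x.

S(f_1,f_2): lcm = xy. S = -6/7y³z - 5/21y²z + 10/7y² - y.
  reduce S modulo (f_1, f_2):
  remainder -6/7y³z - 5/21y²z + 10/7y² - y ≠ 0; add g_3 = -6/7y³z - 5/21y²z + 10/7y² - y to the basis.

The other S-polynomials (S(f_1,g_3), S(f_2,g_3)) all reduce to 0 modulo the current basis, so we have a Gröbner basis.
Inter-reduce: drop elements whose leading term is divisible by another's, tail-reduce, and make monic.

G = {x + 6/7y²z + 5/21yz - 10/7y + 1, y³z + 5/18y²z - 5/3y² + 7/6y}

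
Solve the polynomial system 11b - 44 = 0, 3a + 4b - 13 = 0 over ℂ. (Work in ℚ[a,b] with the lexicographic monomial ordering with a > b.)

{(-1, 4)}

Compute a lex Gröbner basis by Buchberger's algorithm.
f_1 = 11b - 44, LT = b.
f_2 = 3a + 4b - 13, LT = a.

S(f_1,f_2): leading monomials are coprime, so the S-polynomial reduces to 0 (Buchberger's first criterion).
Every S-polynomial of the final basis reduces to 0, so we have a Gröbner basis.
Inter-reduce: drop elements whose leading term is divisible by another's, tail-reduce, and make monic.
Reduced Gröbner basis: {a + 1, b - 4}.

Since the basis is lex-ordered, b - 4 is univariate in b. Its roots are {4}. Back-substituting each root into the other basis elements fixes the other coordinates.
  b = 4: the earlier basis element becomes a + 1 = 0, giving a = -1 — point (-1, 4).
Each listed point satisfies every original equation (direct substitution).
A lex Gröbner basis triangularizes the system, enabling back-substitution.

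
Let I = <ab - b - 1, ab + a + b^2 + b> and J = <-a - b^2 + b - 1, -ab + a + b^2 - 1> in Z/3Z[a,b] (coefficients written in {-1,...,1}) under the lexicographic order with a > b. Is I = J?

Yes, the ideals are equal.

Two ideals are equal iff their reduced Gröbner bases coincide (the reduced basis is unique for a fixed ordering).
Buchberger on the first generating set:
f_1 = ab - b - 1, LT = ab.
f_2 = ab + a + b^2 + b, LT = ab.

S(f_1,f_2): lcm = ab. S = -a - b^2 + b - 1.
  leading term a: no divisor's leading term divides it; move -a to the remainder.
  leading term b^2: no divisor's leading term divides it; move -b^2 to the remainder.
  leading term b: no divisor's leading term divides it; move b to the remainder.
  leading term 1: no divisor's leading term divides it; move -1 to the remainder.
  remainder -a - b^2 + b - 1 ≠ 0; add g_3 = -a - b^2 + b - 1 to the basis.

S(f_1,g_3): lcm = ab. S = -b^3 + b^2 + b - 1.
  leading term b^3: no divisor's leading term divides it; move -b^3 to the remainder.
  leading term b^2: no divisor's leading term divides it; move b^2 to the remainder.
  leading term b: no divisor's leading term divides it; move b to the remainder.
  leading term 1: no divisor's leading term divides it; move -1 to the remainder.
  remainder -b^3 + b^2 + b - 1 ≠ 0; add g_4 = -b^3 + b^2 + b - 1 to the basis.

The other S-polynomials (S(f_2,g_3), S(f_1,g_4), S(f_2,g_4), S(g_3,g_4)) all reduce to 0 modulo the current basis, so we have a Gröbner basis.
Inter-reduce: drop elements whose leading term is divisible by another's, tail-reduce, and make monic.
Reduced Gröbner basis: {a + b^2 - b + 1, b^3 - b^2 - b + 1}.

Buchberger on the second generating set:
h_1 = -a - b^2 + b - 1, LT = a.
h_2 = -ab + a + b^2 - 1, LT = ab.

S(h_1,h_2): lcm = ab. S = a + b^3 + b - 1.
  leading term a: subtract (-1)·h_1 from a + b^3 + b - 1 → b^3 - b^2 - b + 1
  leading term b^3: no divisor's leading term divides it; move b^3 to the remainder.
  leading term b^2: no divisor's leading term divides it; move -b^2 to the remainder.
  leading term b: no divisor's leading term divides it; move -b to the remainder.
  leading term 1: no divisor's leading term divides it; move 1 to the remainder.
  remainder b^3 - b^2 - b + 1 ≠ 0; add k_3 = b^3 - b^2 - b + 1 to the basis.

The other S-polynomials (S(h_1,k_3), S(h_2,k_3)) all reduce to 0 modulo the current basis, so we have a Gröbner basis.
Inter-reduce: drop elements whose leading term is divisible by another's, tail-reduce, and make monic.
Reduced Gröbner basis: {a + b^2 - b + 1, b^3 - b^2 - b + 1}.

The two bases agree; hence the ideals are identical.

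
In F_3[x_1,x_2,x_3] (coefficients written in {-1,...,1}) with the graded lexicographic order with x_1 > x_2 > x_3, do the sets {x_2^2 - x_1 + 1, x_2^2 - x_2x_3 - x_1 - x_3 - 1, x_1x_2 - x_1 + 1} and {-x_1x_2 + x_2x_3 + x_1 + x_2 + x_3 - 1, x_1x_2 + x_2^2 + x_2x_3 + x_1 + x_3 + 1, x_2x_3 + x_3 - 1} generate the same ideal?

Equality of ideals is decidable: compute both reduced Gröbner bases (unique for the ordering) and check whether they agree.
Buchberger on the first generating set:
f_1 = x_2^2 - x_1 + 1, LT = x_2^2.
f_2 = x_2^2 - x_2x_3 - x_1 - x_3 - 1, LT = x_2^2.
f_3 = x_1x_2 - x_1 + 1, LT = x_1x_2.

S(f_1,f_2): lcm = x_2^2. S = x_2x_3 + x_3 - 1.
  leading term x_2x_3: no divisor's leading term divides it; move x_2x_3 to the remainder.
  leading term x_3: no divisor's leading term divides it; move x_3 to the remainder.
  leading term 1: no divisor's leading term divides it; move -1 to the remainder.
  remainder x_2x_3 + x_3 - 1 ≠ 0; add g_4 = x_2x_3 + x_3 - 1 to the basis.

S(f_1,f_3): lcm = x_1x_2^2. S = -x_1^2 + x_1x_2 + x_1 - x_2.
  leading term x_1^2: no divisor's leading term divides it; move -x_1^2 to the remainder.
  leading term x_1x_2: subtract (1)·f_3 from x_1x_2 + x_1 - x_2 → -x_1 - x_2 - 1
  leading term x_1: no divisor's leading term divides it; move -x_1 to the remainder.
  leading term x_2: no divisor's leading term divides it; move -x_2 to the remainder.
  leading term 1: no divisor's leading term divides it; move -1 to the remainder.
  remainder -x_1^2 - x_1 - x_2 - 1 ≠ 0; add g_5 = -x_1^2 - x_1 - x_2 - 1 to the basis.

S(f_2,f_3): lcm = x_1x_2^2. S = -x_1x_2x_3 - x_1^2 + x_1x_2 - x_1x_3 - x_1 - x_2.
  leading term x_1x_2x_3: subtract (-x_3)·f_3 from -x_1x_2x_3 - x_1^2 + x_1x_2 - x_1x_3 - x_1 - x_2 → -x_1^2 + x_1x_2 + x_1x_3 - x_1 - x_2 + x_3
  leading term x_1^2: subtract (1)·g_5 from -x_1^2 + x_1x_2 + x_1x_3 - x_1 - x_2 + x_3 → x_1x_2 + x_1x_3 + x_3 + 1
  leading term x_1x_2: subtract (1)·f_3 from x_1x_2 + x_1x_3 + x_3 + 1 → x_1x_3 + x_1 + x_3
  leading term x_1x_3: no divisor's leading term divides it; move x_1x_3 to the remainder.
  leading term x_1: no divisor's leading term divides it; move x_1 to the remainder.
  leading term x_3: no divisor's leading term divides it; move x_3 to the remainder.
  remainder x_1x_3 + x_1 + x_3 ≠ 0; add g_6 = x_1x_3 + x_1 + x_3 to the basis.

S(f_1,g_4): lcm = x_2^2x_3. S = -x_1x_3 - x_2x_3 + x_2 + x_3.
  leading term x_1x_3: subtract (-1)·g_6 from -x_1x_3 - x_2x_3 + x_2 + x_3 → -x_2x_3 + x_1 + x_2 - x_3
  leading term x_2x_3: subtract (-1)·g_4 from -x_2x_3 + x_1 + x_2 - x_3 → x_1 + x_2 - 1
  leading term x_1: no divisor's leading term divides it; move x_1 to the remainder.
  leading term x_2: no divisor's leading term divides it; move x_2 to the remainder.
  leading term 1: no divisor's leading term divides it; move -1 to the remainder.
  remainder x_1 + x_2 - 1 ≠ 0; add g_7 = x_1 + x_2 - 1 to the basis.

S(g_6,g_7): lcm = x_1x_3. S = -x_2x_3 + x_1 - x_3.
  leading term x_2x_3: subtract (-1)·g_4 from -x_2x_3 + x_1 - x_3 → x_1 - 1
  leading term x_1: subtract (1)·g_7 from x_1 - 1 → -x_2
  leading term x_2: no divisor's leading term divides it; move -x_2 to the remainder.
  remainder -x_2 ≠ 0; add g_8 = -x_2 to the basis.

S(g_4,g_8): lcm = x_2x_3. S = x_3 - 1.
  leading term x_3: no divisor's leading term divides it; move x_3 to the remainder.
  leading term 1: no divisor's leading term divides it; move -1 to the remainder.
  remainder x_3 - 1 ≠ 0; add g_9 = x_3 - 1 to the basis.

The other S-polynomials (S(f_2,g_4), S(f_3,g_4), S(f_1,g_5), S(f_2,g_5), S(f_3,g_5), S(g_4,g_5), S(f_1,g_6), S(f_2,g_6), S(f_3,g_6), S(g_4,g_6), S(g_5,g_6), S(f_1,g_7), S(f_2,g_7), S(f_3,g_7), S(g_4,g_7), S(g_5,g_7), S(f_1,g_8), S(f_2,g_8), S(f_3,g_8), S(g_5,g_8), S(g_6,g_8), S(g_7,g_8), S(f_1,g_9), S(f_2,g_9), S(f_3,g_9), S(g_4,g_9), S(g_5,g_9), S(g_6,g_9), S(g_7,g_9), S(g_8,g_9)) all reduce to 0 modulo the current basis, so we have a Gröbner basis.
Inter-reduce: drop elements whose leading term is divisible by another's, tail-reduce, and make monic.
Reduced Gröbner basis: {x_1 - 1, x_2, x_3 - 1}.

Buchberger on the second generating set:
h_1 = -x_1x_2 + x_2x_3 + x_1 + x_2 + x_3 - 1, LT = x_1x_2.
h_2 = x_1x_2 + x_2^2 + x_2x_3 + x_1 + x_3 + 1, LT = x_1x_2.
h_3 = x_2x_3 + x_3 - 1, LT = x_2x_3.

S(h_1,h_2): lcm = x_1x_2. S = -x_2^2 + x_2x_3 + x_1 - x_2 + x_3.
  leading term x_2^2: no divisor's leading term divides it; move -x_2^2 to the remainder.
  leading term x_2x_3: subtract (1)·h_3 from x_2x_3 + x_1 - x_2 + x_3 → x_1 - x_2 + 1
  leading term x_1: no divisor's leading term divides it; move x_1 to the remainder.
  leading term x_2: no divisor's leading term divides it; move -x_2 to the remainder.
  leading term 1: no divisor's leading term divides it; move 1 to the remainder.
  remainder -x_2^2 + x_1 - x_2 + 1 ≠ 0; add k_4 = -x_2^2 + x_1 - x_2 + 1 to the basis.

S(h_1,h_3): lcm = x_1x_2x_3. S = -x_2x_3^2 + x_1x_3 - x_2x_3 - x_3^2 + x_1 + x_3.
  leading term x_2x_3^2: subtract (-x_3)·h_3 from -x_2x_3^2 + x_1x_3 - x_2x_3 - x_3^2 + x_1 + x_3 → x_1x_3 - x_2x_3 + x_1
  leading term x_1x_3: no divisor's leading term divides it; move x_1x_3 to the remainder.
  leading term x_2x_3: subtract (-1)·h_3 from -x_2x_3 + x_1 → x_1 + x_3 - 1
  leading term x_1: no divisor's leading term divides it; move x_1 to the remainder.
  leading term x_3: no divisor's leading term divides it; move x_3 to the remainder.
  leading term 1: no divisor's leading term divides it; move -1 to the remainder.
  remainder x_1x_3 + x_1 + x_3 - 1 ≠ 0; add k_5 = x_1x_3 + x_1 + x_3 - 1 to the basis.

S(h_2,h_3): lcm = x_1x_2x_3. S = x_2^2x_3 + x_2x_3^2 + x_3^2 + x_1 + x_3.
  leading term x_2^2x_3: subtract (x_2)·h_3 from x_2^2x_3 + x_2x_3^2 + x_3^2 + x_1 + x_3 → x_2x_3^2 - x_2x_3 + x_3^2 + x_1 + x_2 + x_3
  leading term x_2x_3^2: subtract (x_3)·h_3 from x_2x_3^2 - x_2x_3 + x_3^2 + x_1 + x_2 + x_3 → -x_2x_3 + x_1 + x_2 - x_3
  leading term x_2x_3: subtract (-1)·h_3 from -x_2x_3 + x_1 + x_2 - x_3 → x_1 + x_2 - 1
  leading term x_1: no divisor's leading term divides it; move x_1 to the remainder.
  leading term x_2: no divisor's leading term divides it; move x_2 to the remainder.
  leading term 1: no divisor's leading term divides it; move -1 to the remainder.
  remainder x_1 + x_2 - 1 ≠ 0; add k_6 = x_1 + x_2 - 1 to the basis.

S(k_5,k_6): lcm = x_1x_3. S = -x_2x_3 + x_1 - x_3 - 1.
  leading term x_2x_3: subtract (-1)·h_3 from -x_2x_3 + x_1 - x_3 - 1 → x_1 + 1
  leading term x_1: subtract (1)·k_6 from x_1 + 1 → -x_2 - 1
  leading term x_2: no divisor's leading term divides it; move -x_2 to the remainder.
  leading term 1: no divisor's leading term divides it; move -1 to the remainder.
  remainder -x_2 - 1 ≠ 0; add k_7 = -x_2 - 1 to the basis.

S(h_3,k_7): lcm = x_2x_3. S = -1.
  leading term 1: no divisor's leading term divides it; move -1 to the remainder.
  remainder -1 ≠ 0; add k_8 = -1 to the basis.

The other S-polynomials (S(h_1,k_4), S(h_2,k_4), S(h_3,k_4), S(h_1,k_5), S(h_2,k_5), S(h_3,k_5), S(k_4,k_5), S(h_1,k_6), S(h_2,k_6), S(h_3,k_6), S(k_4,k_6), S(h_1,k_7), S(h_2,k_7), S(k_4,k_7), S(k_5,k_7), S(k_6,k_7), S(h_1,k_8), S(h_2,k_8), S(h_3,k_8), S(k_4,k_8), S(k_5,k_8), S(k_6,k_8), S(k_7,k_8)) all reduce to 0 modulo the current basis, so we have a Gröbner basis.
Inter-reduce: drop elements whose leading term is divisible by another's, tail-reduce, and make monic.
Reduced Gröbner basis: {1}.

Since the reduced bases disagree, the two ideals are not the same.

No, the ideals differ.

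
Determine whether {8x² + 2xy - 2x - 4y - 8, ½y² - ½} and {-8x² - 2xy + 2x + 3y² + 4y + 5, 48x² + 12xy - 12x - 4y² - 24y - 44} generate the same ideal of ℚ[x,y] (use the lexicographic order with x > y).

Yes, the ideals are equal.

Equality of ideals is decidable: compute both reduced Gröbner bases (unique for the ordering) and check whether they agree.
Buchberger on the first generating set:
f_1 = 8x² + 2xy - 2x - 4y - 8, LT = x².
f_2 = ½y² - ½, LT = y².

The S-polynomials (S(f_1,f_2)) all reduce to 0 modulo the current basis, so we have a Gröbner basis.
Inter-reduce: drop elements whose leading term is divisible by another's, tail-reduce, and make monic.
Reduced Gröbner basis: {x² + ¼xy - ¼x - ½y - 1, y² - 1}.

Buchberger on the second generating set:
h_1 = -8x² - 2xy + 2x + 3y² + 4y + 5, LT = x².
h_2 = 48x² + 12xy - 12x - 4y² - 24y - 44, LT = x².

S(h_1,h_2): lcm = x². S = -7/24y² + 7/24.
  reduce S modulo (h_1, h_2):
  remainder -7/24y² + 7/24 ≠ 0; add k_3 = -7/24y² + 7/24 to the basis.

The other S-polynomials (S(h_1,k_3), S(h_2,k_3)) all reduce to 0 modulo the current basis, so we have a Gröbner basis.
Inter-reduce: drop elements whose leading term is divisible by another's, tail-reduce, and make monic.
Reduced Gröbner basis: {x² + ¼xy - ¼x - ½y - 1, y² - 1}.

These coincide, so the ideals are equal.
The choice of monomial ordering does not affect the verdict — as long as both bases are computed under the same ordering, their equality decides ideal equality.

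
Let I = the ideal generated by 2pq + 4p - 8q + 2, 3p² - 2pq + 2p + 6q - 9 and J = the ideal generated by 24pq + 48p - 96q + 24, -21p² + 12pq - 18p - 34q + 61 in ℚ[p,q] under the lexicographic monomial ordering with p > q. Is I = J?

Yes, the ideals are equal.

Two ideals are equal iff their reduced Gröbner bases coincide (the reduced basis is unique for a fixed ordering).
Buchberger on the first generating set:
f_1 = 2pq + 4p - 8q + 2, LT = pq.
f_2 = 3p² - 2pq + 2p + 6q - 9, LT = p².

S(f_1,f_2): lcm = p²q. S = 2p² + ⅔pq² - 14/3pq + p - 2q² + 3q.
  leading term p²: subtract (⅔)·f_2 from 2p² + ⅔pq² - 14/3pq + p - 2q² + 3q → ⅔pq² - 10/3pq - ⅓p - 2q² - q + 6
  leading term pq²: subtract (⅓q)·f_1 from ⅔pq² - 10/3pq - ⅓p - 2q² - q + 6 → -14/3pq - ⅓p + ⅔q² - 5/3q + 6
  leading term pq: subtract (-7/3)·f_1 from -14/3pq - ⅓p + ⅔q² - 5/3q + 6 → 9p + ⅔q² - 61/3q + 32/3
  leading term p: no divisor's leading term divides it; move 9p to the remainder.
  leading term q²: no divisor's leading term divides it; move ⅔q² to the remainder.
  leading term q: no divisor's leading term divides it; move -61/3q to the remainder.
  leading term 1: no divisor's leading term divides it; move 32/3 to the remainder.
  remainder 9p + ⅔q² - 61/3q + 32/3 ≠ 0; add g_3 = 9p + ⅔q² - 61/3q + 32/3 to the basis.

S(f_1,g_3): lcm = pq. S = 2p - 2/27q³ + 61/27q² - 140/27q + 1.
  leading term p: subtract (2/9)·g_3 from 2p - 2/27q³ + 61/27q² - 140/27q + 1 → -2/27q³ + 19/9q² - ⅔q - 37/27
  leading term q³: no divisor's leading term divides it; move -2/27q³ to the remainder.
  leading term q²: no divisor's leading term divides it; move 19/9q² to the remainder.
  leading term q: no divisor's leading term divides it; move -⅔q to the remainder.
  leading term 1: no divisor's leading term divides it; move -37/27 to the remainder.
  remainder -2/27q³ + 19/9q² - ⅔q - 37/27 ≠ 0; add g_4 = -2/27q³ + 19/9q² - ⅔q - 37/27 to the basis.

S(f_2,g_3): lcm = p². S = -2/27pq² + 43/27pq - 14/27p + 2q - 3.
  leading term pq²: subtract (-1/27q)·f_1 from -2/27pq² + 43/27pq - 14/27p + 2q - 3 → 47/27pq - 14/27p - 8/27q² + 56/27q - 3
  leading term pq: subtract (47/54)·f_1 from 47/27pq - 14/27p - 8/27q² + 56/27q - 3 → -4p - 8/27q² + 244/27q - 128/27
  leading term p: subtract (-4/9)·g_3 from -4p - 8/27q² + 244/27q - 128/27 → 0
  remainder 0.

S(f_1,g_4): lcm = pq³. S = 61/2pq² - 9pq - 37/2p - 4q³ + q².
  leading term pq²: subtract (61/4q)·f_1 from 61/2pq² - 9pq - 37/2p - 4q³ + q² → -70pq - 37/2p - 4q³ + 123q² - 61/2q
  leading term pq: subtract (-35)·f_1 from -70pq - 37/2p - 4q³ + 123q² - 61/2q → 243/2p - 4q³ + 123q² - 621/2q + 70
  leading term p: subtract (27/2)·g_3 from 243/2p - 4q³ + 123q² - 621/2q + 70 → -4q³ + 114q² - 36q - 74
  leading term q³: subtract (54)·g_4 from -4q³ + 114q² - 36q - 74 → 0
  remainder 0.

S(f_2,g_4): leading monomials are coprime, so the S-polynomial reduces to 0 (Buchberger's first criterion).
S(g_3,g_4): leading monomials are coprime, so the S-polynomial reduces to 0 (Buchberger's first criterion).
Every S-polynomial of the final basis reduces to 0, so we have a Gröbner basis.
Inter-reduce: drop elements whose leading term is divisible by another's, tail-reduce, and make monic.
Reduced Gröbner basis: {p + 2/27q² - 61/27q + 32/27, q³ - 57/2q² + 9q + 37/2}.

Buchberger on the second generating set:
h_1 = 24pq + 48p - 96q + 24, LT = pq.
h_2 = -21p² + 12pq - 18p - 34q + 61, LT = p².

S(h_1,h_2): lcm = p²q. S = 2p² + 4/7pq² - 34/7pq + p - 34/21q² + 61/21q.
  leading term p²: subtract (-2/21)·h_2 from 2p² + 4/7pq² - 34/7pq + p - 34/21q² + 61/21q → 4/7pq² - 26/7pq - 5/7p - 34/21q² - ⅓q + 122/21
  leading term pq²: subtract (1/42q)·h_1 from 4/7pq² - 26/7pq - 5/7p - 34/21q² - ⅓q + 122/21 → -34/7pq - 5/7p + ⅔q² - 19/21q + 122/21
  leading term pq: subtract (-17/84)·h_1 from -34/7pq - 5/7p + ⅔q² - 19/21q + 122/21 → 9p + ⅔q² - 61/3q + 32/3
  leading term p: no divisor's leading term divides it; move 9p to the remainder.
  leading term q²: no divisor's leading term divides it; move ⅔q² to the remainder.
  leading term q: no divisor's leading term divides it; move -61/3q to the remainder.
  leading term 1: no divisor's leading term divides it; move 32/3 to the remainder.
  remainder 9p + ⅔q² - 61/3q + 32/3 ≠ 0; add k_3 = 9p + ⅔q² - 61/3q + 32/3 to the basis.

S(h_1,k_3): lcm = pq. S = 2p - 2/27q³ + 61/27q² - 140/27q + 1.
  leading term p: subtract (2/9)·k_3 from 2p - 2/27q³ + 61/27q² - 140/27q + 1 → -2/27q³ + 19/9q² - ⅔q - 37/27
  leading term q³: no divisor's leading term divides it; move -2/27q³ to the remainder.
  leading term q²: no divisor's leading term divides it; move 19/9q² to the remainder.
  leading term q: no divisor's leading term divides it; move -⅔q to the remainder.
  leading term 1: no divisor's leading term divides it; move -37/27 to the remainder.
  remainder -2/27q³ + 19/9q² - ⅔q - 37/27 ≠ 0; add k_4 = -2/27q³ + 19/9q² - ⅔q - 37/27 to the basis.

S(h_2,k_3): lcm = p². S = -2/27pq² + 319/189pq - 62/189p + 34/21q - 61/21.
  leading term pq²: subtract (-1/324q)·h_1 from -2/27pq² + 319/189pq - 62/189p + 34/21q - 61/21 → 347/189pq - 62/189p - 8/27q² + 320/189q - 61/21
  leading term pq: subtract (347/4536)·h_1 from 347/189pq - 62/189p - 8/27q² + 320/189q - 61/21 → -4p - 8/27q² + 244/27q - 128/27
  leading term p: subtract (-4/9)·k_3 from -4p - 8/27q² + 244/27q - 128/27 → 0
  remainder 0.

S(h_1,k_4): lcm = pq³. S = 61/2pq² - 9pq - 37/2p - 4q³ + q².
  leading term pq²: subtract (61/48q)·h_1 from 61/2pq² - 9pq - 37/2p - 4q³ + q² → -70pq - 37/2p - 4q³ + 123q² - 61/2q
  leading term pq: subtract (-35/12)·h_1 from -70pq - 37/2p - 4q³ + 123q² - 61/2q → 243/2p - 4q³ + 123q² - 621/2q + 70
  leading term p: subtract (27/2)·k_3 from 243/2p - 4q³ + 123q² - 621/2q + 70 → -4q³ + 114q² - 36q - 74
  leading term q³: subtract (54)·k_4 from -4q³ + 114q² - 36q - 74 → 0
  remainder 0.

S(h_2,k_4): leading monomials are coprime, so the S-polynomial reduces to 0 (Buchberger's first criterion).
S(k_3,k_4): leading monomials are coprime, so the S-polynomial reduces to 0 (Buchberger's first criterion).
Every S-polynomial of the final basis reduces to 0, so we have a Gröbner basis.
Inter-reduce: drop elements whose leading term is divisible by another's, tail-reduce, and make monic.
Reduced Gröbner basis: {p + 2/27q² - 61/27q + 32/27, q³ - 57/2q² + 9q + 37/2}.

The two bases agree; hence the ideals are identical.
The choice of monomial ordering does not affect the verdict — as long as both bases are computed under the same ordering, their equality decides ideal equality.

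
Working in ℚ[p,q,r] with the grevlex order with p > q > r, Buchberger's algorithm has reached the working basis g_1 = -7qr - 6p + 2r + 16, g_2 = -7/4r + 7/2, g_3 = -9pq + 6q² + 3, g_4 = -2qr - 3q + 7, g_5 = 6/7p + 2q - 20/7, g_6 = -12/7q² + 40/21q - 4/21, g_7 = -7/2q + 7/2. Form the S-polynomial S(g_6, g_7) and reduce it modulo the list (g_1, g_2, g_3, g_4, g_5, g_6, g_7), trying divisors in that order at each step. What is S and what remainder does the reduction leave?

S(g_6, g_7) = -1/9q + 1/9; remainder on division = 0.

lcm(LM(g_6), LM(g_7)) = q².
S = (lcm/LT(g_6))·g_6 − (lcm/LT(g_7))·g_7 = -1/9q + 1/9.
Reduce S modulo (g_1, g_2, g_3, g_4, g_5, g_6, g_7) in that order:
  leading term q: subtract (2/63)·g_7 from -1/9q + 1/9 → 0
The remainder is 0, so this S-polynomial contributes no new basis element.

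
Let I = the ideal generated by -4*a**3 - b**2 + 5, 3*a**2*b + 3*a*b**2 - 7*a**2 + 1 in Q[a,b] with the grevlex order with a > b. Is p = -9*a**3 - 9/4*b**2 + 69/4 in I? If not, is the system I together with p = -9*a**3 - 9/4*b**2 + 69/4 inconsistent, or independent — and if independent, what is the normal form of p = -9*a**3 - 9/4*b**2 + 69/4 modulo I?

First compute the reduced Gröbner basis of I by Buchberger's algorithm.
f_1 = -4*a**3 - b**2 + 5, LT = a**3.
f_2 = 3*a**2*b + 3*a*b**2 - 7*a**2 + 1, LT = a**2*b.

S(f_1,f_2): lcm = a**3*b. S = -a**2*b**2 + 7/3*a**3 + 1/4*b**3 - 1/3*a - 5/4*b.
  reduce S modulo (f_1, f_2):
  remainder a*b**3 + 7/3*a*b**2 + 1/4*b**3 - 49/9*a**2 - 7/12*b**2 - 1/3*a - 11/12*b + 133/36 ≠ 0; add h_3 = a*b**3 + 7/3*a*b**2 + 1/4*b**3 - 49/9*a**2 - 7/12*b**2 - 1/3*a - 11/12*b + 133/36 to the basis.

S(f_1,h_3): lcm = a**3*b**3. S = -7/3*a**3*b**2 - 1/4*a**2*b**3 + 1/4*b**5 + 49/9*a**4 + 7/12*a**2*b**2 + 1/3*a**3 + 11/12*a**2*b - 5/4*b**3 - 133/36*a**2.
  reduce S modulo (f_1, f_2, h_3):
  remainder 1/4*b**5 + 25/48*b**4 - 41/18*a*b**2 - 23/24*b**3 - 14/9*a**2 + 1/12*a*b - 109/36*b**2 + 119/18*a - 35/24*b + 29/16 ≠ 0; add h_4 = 1/4*b**5 + 25/48*b**4 - 41/18*a*b**2 - 23/24*b**3 - 14/9*a**2 + 1/12*a*b - 109/36*b**2 + 119/18*a - 35/24*b + 29/16 to the basis.

S(f_2,h_3): lcm = a**2*b**3. S = a*b**4 - 14/3*a**2*b**2 - 1/4*a*b**3 + 49/9*a**3 + 7/12*a*b**2 + 1/3*a**2 + 11/12*a*b + 1/3*b**2 - 133/36*a.
  reduce S modulo (f_1, f_2, h_3, h_4):
  remainder -1/4*b**4 + 7/6*a*b**2 + 1/16*b**3 - 37/36*a**2 + 5/4*a*b + 53/48*b**2 - 3*a - 11/48*b + 133/144 ≠ 0; add h_5 = -1/4*b**4 + 7/6*a*b**2 + 1/16*b**3 - 37/36*a**2 + 5/4*a*b + 53/48*b**2 - 3*a - 11/48*b + 133/144 to the basis.

The other S-polynomials (S(f_1,h_4), S(f_2,h_4), S(h_3,h_4), S(f_1,h_5), S(f_2,h_5), S(h_3,h_5), S(h_4,h_5)) all reduce to 0 modulo the current basis, so we have a Gröbner basis.
Inter-reduce: drop elements whose leading term is divisible by another's, tail-reduce, and make monic.
Reduced Gröbner basis: {a*b**3 + 7/3*a*b**2 + 1/4*b**3 - 49/9*a**2 - 7/12*b**2 - 1/3*a - 11/12*b + 133/36, b**4 - 14/3*a*b**2 - 1/4*b**3 + 37/9*a**2 - 5*a*b - 53/12*b**2 + 12*a + 11/12*b - 133/36, a**3 + 1/4*b**2 - 5/4, a**2*b + a*b**2 - 7/3*a**2 + 1/3}.
Label its elements g_1 = a*b**3 + 7/3*a*b**2 + 1/4*b**3 - 49/9*a**2 - 7/12*b**2 - 1/3*a - 11/12*b + 133/36, g_2 = b**4 - 14/3*a*b**2 - 1/4*b**3 + 37/9*a**2 - 5*a*b - 53/12*b**2 + 12*a + 11/12*b - 133/36, g_3 = a**3 + 1/4*b**2 - 5/4, g_4 = a**2*b + a*b**2 - 7/3*a**2 + 1/3.

Reduce p = -9*a**3 - 9/4*b**2 + 69/4 modulo G:
  leading term a**3: subtract (-9)·g_3 from -9*a**3 - 9/4*b**2 + 69/4 → 6
  leading term 1: no divisor's leading term divides it; move 6 to the remainder.
  normal form = 6.
The normal form is nonzero, so p ∉ I. Since p minus its normal form lies in I, I + (p) = I + (r) where r = 6; decide whether this ideal is the whole ring.
Here r = 6 is a nonzero constant, hence a unit: 1 ∈ I + (p), the Gröbner basis of I + (p) is {1}, and the enlarged system has no common solution — adjoining p is inconsistent.

Ideal membership is decidable via reduction modulo a Gröbner basis.

Adjoining -9*a**3 - 9/4*b**2 + 69/4 makes the ideal the whole ring: the system is inconsistent.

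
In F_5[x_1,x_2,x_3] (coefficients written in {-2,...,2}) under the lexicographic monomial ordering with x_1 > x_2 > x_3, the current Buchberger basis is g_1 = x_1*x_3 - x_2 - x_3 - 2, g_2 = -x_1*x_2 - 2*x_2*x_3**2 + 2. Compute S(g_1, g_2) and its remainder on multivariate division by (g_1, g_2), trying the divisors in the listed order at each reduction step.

S(g_1, g_2) = -x_2**2 - 2*x_2*x_3**3 - x_2*x_3 - 2*x_2 + 2*x_3; remainder on division = -x_2**2 - 2*x_2*x_3**3 - x_2*x_3 - 2*x_2 + 2*x_3.

lcm(LM(g_1), LM(g_2)) = x_1*x_2*x_3.
S = (lcm/LT(g_1))·g_1 − (lcm/LT(g_2))·g_2 = -x_2**2 - 2*x_2*x_3**3 - x_2*x_3 - 2*x_2 + 2*x_3.
Reduce S modulo (g_1, g_2) in that order:
  leading term x_2**2: no divisor's leading term divides it; move -x_2**2 to the remainder.
  leading term x_2*x_3**3: no divisor's leading term divides it; move -2*x_2*x_3**3 to the remainder.
  leading term x_2*x_3: no divisor's leading term divides it; move -x_2*x_3 to the remainder.
  leading term x_2: no divisor's leading term divides it; move -2*x_2 to the remainder.
  leading term x_3: no divisor's leading term divides it; move 2*x_3 to the remainder.
The remainder -x_2**2 - 2*x_2*x_3**3 - x_2*x_3 - 2*x_2 + 2*x_3 is nonzero, so it would be added as the next basis element.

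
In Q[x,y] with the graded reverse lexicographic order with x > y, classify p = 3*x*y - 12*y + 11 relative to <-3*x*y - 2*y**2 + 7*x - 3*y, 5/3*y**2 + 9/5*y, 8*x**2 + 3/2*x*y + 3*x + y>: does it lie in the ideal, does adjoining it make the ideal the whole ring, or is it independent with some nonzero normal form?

Adjoining 3*x*y - 12*y + 11 makes the ideal the whole ring: the system is inconsistent.

First compute the reduced Gröbner basis of I by Buchberger's algorithm.
f_1 = -3*x*y - 2*y**2 + 7*x - 3*y, LT = x*y.
f_2 = 5/3*y**2 + 9/5*y, LT = y**2.
f_3 = 8*x**2 + 3/2*x*y + 3*x + y, LT = x**2.

S(f_1,f_2): lcm = x*y**2. S = 2/3*y**3 - 256/75*x*y + y**2.
  reduce S modulo (f_1, f_2, f_3):
  remainder -1792/225*x + 49/75*y ≠ 0; add h_4 = -1792/225*x + 49/75*y to the basis.

S(f_1,f_3): lcm = x**2*y. S = 23/48*x*y**2 - 7/3*x**2 + 5/8*x*y - 1/8*y**2.
  reduce S modulo (f_1, f_2, f_3, h_4):
  remainder 216077/480000*y ≠ 0; add h_5 = 216077/480000*y to the basis.

The other S-polynomials (S(f_2,f_3), S(f_1,h_4), S(f_2,h_4), S(f_3,h_4), S(f_1,h_5), S(f_2,h_5), S(f_3,h_5), S(h_4,h_5)) all reduce to 0 modulo the current basis, so we have a Gröbner basis.
Inter-reduce: drop elements whose leading term is divisible by another's, tail-reduce, and make monic.
Reduced Gröbner basis: {x, y}.
Label its elements g_1 = x, g_2 = y.

Reduce p = 3*x*y - 12*y + 11 modulo G:
  leading term x*y: subtract (3*y)·g_1 from 3*x*y - 12*y + 11 → -12*y + 11
  leading term y: subtract (-12)·g_2 from -12*y + 11 → 11
  leading term 1: no divisor's leading term divides it; move 11 to the remainder.
  normal form = 11.
The normal form is nonzero, so p ∉ I. Since p minus its normal form lies in I, I + (p) = I + (r) where r = 11; decide whether this ideal is the whole ring.
Here r = 11 is a nonzero constant, hence a unit: 1 ∈ I + (p), the Gröbner basis of I + (p) is {1}, and the enlarged system has no common solution — adjoining p is inconsistent.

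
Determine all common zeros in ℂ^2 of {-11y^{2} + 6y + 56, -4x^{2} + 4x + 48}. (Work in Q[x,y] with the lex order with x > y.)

{(-3, -2), (4, -2), (-3, 28/11), (4, 28/11)}

Compute a lex Gröbner basis by Buchberger's algorithm.
f_1 = -11y^{2} + 6y + 56, LT = y^{2}.
f_2 = -4x^{2} + 4x + 48, LT = x^{2}.

S(f_1,f_2): leading monomials are coprime, so the S-polynomial reduces to 0 (Buchberger's first criterion).
Every S-polynomial of the final basis reduces to 0, so we have a Gröbner basis.
Inter-reduce: drop elements whose leading term is divisible by another's, tail-reduce, and make monic.
Reduced Gröbner basis: {x^{2} - x - 12, y^{2} - \tfrac{6}{11}y - \tfrac{56}{11}}.

Since the basis is lex-ordered, y^{2} - \tfrac{6}{11}y - \tfrac{56}{11} is univariate in y. Its roots are {-2, 28/11}. Back-substituting each root into the other basis elements fixes the other coordinates.
  y = -2: the earlier basis element becomes x^{2} - x - 12 = 0, giving x = -3, 4 — points (-3, -2), (4, -2).
  y = 28/11: the earlier basis element becomes x^{2} - x - 12 = 0, giving x = -3, 4 — points (-3, 28/11), (4, 28/11).
Each listed point satisfies every original equation (direct substitution).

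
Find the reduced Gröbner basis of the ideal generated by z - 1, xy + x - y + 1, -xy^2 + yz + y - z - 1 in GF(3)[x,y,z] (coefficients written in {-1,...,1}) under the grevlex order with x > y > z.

The reduced Gröbner basis is the canonical form of the ideal for this ordering.

f_1 = z - 1, LT = z.
f_2 = xy + x - y + 1, LT = xy.
f_3 = -xy^2 + yz + y - z - 1, LT = xy^2.

S(f_2,f_3): lcm = xy^2. S = xy - y^2 + yz - y - z - 1.
  leading term xy: subtract (1)·f_2 from xy - y^2 + yz - y - z - 1 → -y^2 + yz - x - z + 1
  leading term y^2: no divisor's leading term divides it; move -y^2 to the remainder.
  leading term yz: subtract (y)·f_1 from yz - x - z + 1 → -x + y - z + 1
  leading term x: no divisor's leading term divides it; move -x to the remainder.
  leading term y: no divisor's leading term divides it; move y to the remainder.
  leading term z: subtract (-1)·f_1 from -z + 1 → 0
  remainder -y^2 - x + y ≠ 0; add g_4 = -y^2 - x + y to the basis.

S(f_2,g_4): lcm = xy^2. S = -x^2 - xy - y^2 + y.
  leading term x^2: no divisor's leading term divides it; move -x^2 to the remainder.
  leading term xy: subtract (-1)·f_2 from -xy - y^2 + y → -y^2 + x + 1
  leading term y^2: subtract (1)·g_4 from -y^2 + x + 1 → -x - y + 1
  leading term x: no divisor's leading term divides it; move -x to the remainder.
  leading term y: no divisor's leading term divides it; move -y to the remainder.
  leading term 1: no divisor's leading term divides it; move 1 to the remainder.
  remainder -x^2 - x - y + 1 ≠ 0; add g_5 = -x^2 - x - y + 1 to the basis.

The other S-polynomials (S(f_1,f_2), S(f_1,f_3), S(f_1,g_4), S(f_3,g_4), S(f_1,g_5), S(f_2,g_5), S(f_3,g_5), S(g_4,g_5)) all reduce to 0 modulo the current basis, so we have a Gröbner basis.
Inter-reduce: drop elements whose leading term is divisible by another's, tail-reduce, and make monic.

G = {x^2 + x + y - 1, xy + x - y + 1, y^2 + x - y, z - 1}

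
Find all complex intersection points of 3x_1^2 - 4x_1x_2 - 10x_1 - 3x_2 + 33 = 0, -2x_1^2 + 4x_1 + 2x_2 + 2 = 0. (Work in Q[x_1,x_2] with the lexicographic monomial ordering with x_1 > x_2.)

{(3, 2), (-1/2 + sqrt(11)*I/2, -5/2 - 3*sqrt(11)*I/2), (-1/2 - sqrt(11)*I/2, -5/2 + 3*sqrt(11)*I/2)}

Compute a lex Gröbner basis by Buchberger's algorithm.
f_1 = 3x_1^2 - 4x_1x_2 - 10x_1 - 3x_2 + 33, LT = x_1^2.
f_2 = -2x_1^2 + 4x_1 + 2x_2 + 2, LT = x_1^2.

S(f_1,f_2): lcm = x_1^2. S = -4/3x_1x_2 - 4/3x_1 + 12.
  reduce S modulo (f_1, f_2):
  remainder -4/3x_1x_2 - 4/3x_1 + 12 ≠ 0; add h_3 = -4/3x_1x_2 - 4/3x_1 + 12 to the basis.

S(f_1,h_3): lcm = x_1^2x_2. S = -x_1^2 - 4/3x_1x_2^2 - 10/3x_1x_2 + 9x_1 - x_2^2 + 11x_2.
  reduce S modulo (f_1, f_2, h_3):
  remainder 9x_1 - x_2^2 - 2x_2 - 19 ≠ 0; add h_4 = 9x_1 - x_2^2 - 2x_2 - 19 to the basis.

S(h_3,h_4): lcm = x_1x_2. S = x_1 + 1/9x_2^3 + 2/9x_2^2 + 19/9x_2 - 9.
  reduce S modulo (f_1, f_2, h_3, h_4):
  remainder 1/9x_2^3 + 1/3x_2^2 + 7/3x_2 - 62/9 ≠ 0; add h_5 = 1/9x_2^3 + 1/3x_2^2 + 7/3x_2 - 62/9 to the basis.

The other S-polynomials (S(f_2,h_3), S(f_1,h_4), S(f_2,h_4), S(f_1,h_5), S(f_2,h_5), S(h_3,h_5), S(h_4,h_5)) all reduce to 0 modulo the current basis, so we have a Gröbner basis.
Inter-reduce: drop elements whose leading term is divisible by another's, tail-reduce, and make monic.
Reduced Gröbner basis: {x_1 - 1/9x_2^2 - 2/9x_2 - 19/9, x_2^3 + 3x_2^2 + 21x_2 - 62}.

From the last basis element, x_2^3 + 3x_2^2 + 21x_2 - 62 = 0, so x_2 takes values in {2, -5/2 - 3*sqrt(11)*I/2, -5/2 + 3*sqrt(11)*I/2}. Each choice, substituted upward through the basis, yields the corresponding point(s) of the solution set.
  x_2 = 2: the earlier basis element becomes x_1 - 3 = 0, giving x_1 = 3 — point (3, 2).
  x_2 = -5/2 - 3*sqrt(11)*I/2: the earlier basis element becomes x_1 + 1/2 - sqrt(11)*I/2 = 0, giving x_1 = -1/2 + sqrt(11)*I/2 — point (-1/2 + sqrt(11)*I/2, -5/2 - 3*sqrt(11)*I/2).
  x_2 = -5/2 + 3*sqrt(11)*I/2: the earlier basis element becomes x_1 + 1/2 + sqrt(11)*I/2 = 0, giving x_1 = -1/2 - sqrt(11)*I/2 — point (-1/2 - sqrt(11)*I/2, -5/2 + 3*sqrt(11)*I/2).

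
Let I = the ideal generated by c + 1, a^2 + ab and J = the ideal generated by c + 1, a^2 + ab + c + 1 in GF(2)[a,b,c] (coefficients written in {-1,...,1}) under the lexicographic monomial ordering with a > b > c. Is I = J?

Since reduced Gröbner bases are canonical representatives of ideals under a given ordering, it suffices to compute and compare them.
Buchberger on the first generating set:
f_1 = c + 1, LT = c.
f_2 = a^2 + ab, LT = a^2.

The S-polynomials (S(f_1,f_2)) all reduce to 0 modulo the current basis, so we have a Gröbner basis.
Inter-reduce: drop elements whose leading term is divisible by another's, tail-reduce, and make monic.
Reduced Gröbner basis: {a^2 + ab, c + 1}.

Buchberger on the second generating set:
h_1 = c + 1, LT = c.
h_2 = a^2 + ab + c + 1, LT = a^2.

The S-polynomials (S(h_1,h_2)) all reduce to 0 modulo the current basis, so we have a Gröbner basis.
Inter-reduce: drop elements whose leading term is divisible by another's, tail-reduce, and make monic.
Reduced Gröbner basis: {a^2 + ab, c + 1}.

These coincide, so the ideals are equal.

Yes, the ideals are equal.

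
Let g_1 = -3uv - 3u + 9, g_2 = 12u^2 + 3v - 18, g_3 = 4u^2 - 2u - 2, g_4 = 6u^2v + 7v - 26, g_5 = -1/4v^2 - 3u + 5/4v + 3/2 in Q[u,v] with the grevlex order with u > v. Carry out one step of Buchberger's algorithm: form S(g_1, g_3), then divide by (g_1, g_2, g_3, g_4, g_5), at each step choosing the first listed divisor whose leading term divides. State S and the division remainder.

S(g_1, g_3) = u^2 + 1/2uv - 3u + 1/2v; remainder on division = -7/2u + 1/4v + 3.

lcm(LM(g_1), LM(g_3)) = u^2v.
S = (lcm/LT(g_1))·g_1 − (lcm/LT(g_3))·g_3 = u^2 + 1/2uv - 3u + 1/2v.
Reduce S modulo (g_1, g_2, g_3, g_4, g_5) in that order:
  leading term u^2: subtract (1/12)·g_2 from u^2 + 1/2uv - 3u + 1/2v → 1/2uv - 3u + 1/4v + 3/2
  leading term uv: subtract (-1/6)·g_1 from 1/2uv - 3u + 1/4v + 3/2 → -7/2u + 1/4v + 3
  leading term u: no divisor's leading term divides it; move -7/2u to the remainder.
  leading term v: no divisor's leading term divides it; move 1/4v to the remainder.
  leading term 1: no divisor's leading term divides it; move 3 to the remainder.
The remainder -7/2u + 1/4v + 3 is nonzero, so it would be added as the next basis element.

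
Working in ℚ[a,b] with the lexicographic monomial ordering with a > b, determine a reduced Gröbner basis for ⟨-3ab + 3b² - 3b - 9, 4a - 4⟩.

G = {a - 1, b² - 2b - 3}

f_1 = -3ab + 3b² - 3b - 9, LT = ab.
f_2 = 4a - 4, LT = a.

S(f_1,f_2): lcm = ab. S = -b² + 2b + 3.
  leading term b²: no divisor's leading term divides it; move -b² to the remainder.
  leading term b: no divisor's leading term divides it; move 2b to the remainder.
  leading term 1: no divisor's leading term divides it; move 3 to the remainder.
  remainder -b² + 2b + 3 ≠ 0; add g_3 = -b² + 2b + 3 to the basis.

S(f_1,g_3): lcm = ab². S = 2ab + 3a - b³ + b² + 3b.
  leading term ab: subtract (-⅔)·f_1 from 2ab + 3a - b³ + b² + 3b → 3a - b³ + 3b² + b - 6
  leading term a: subtract (¾)·f_2 from 3a - b³ + 3b² + b - 6 → -b³ + 3b² + b - 3
  leading term b³: subtract (b)·g_3 from -b³ + 3b² + b - 3 → b² - 2b - 3
  leading term b²: subtract (-1)·g_3 from b² - 2b - 3 → 0
  remainder 0.

S(f_2,g_3): leading monomials are coprime, so the S-polynomial reduces to 0 (Buchberger's first criterion).
Every S-polynomial of the final basis reduces to 0, so we have a Gröbner basis.
Inter-reduce: drop elements whose leading term is divisible by another's, tail-reduce, and make monic.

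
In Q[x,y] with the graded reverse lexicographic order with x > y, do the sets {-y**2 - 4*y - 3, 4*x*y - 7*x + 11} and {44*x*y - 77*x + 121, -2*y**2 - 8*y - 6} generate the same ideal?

Yes, the ideals are equal.

Two ideals are equal iff their reduced Gröbner bases coincide (the reduced basis is unique for a fixed ordering).
Buchberger on the first generating set:
f_1 = -y**2 - 4*y - 3, LT = y**2.
f_2 = 4*x*y - 7*x + 11, LT = x*y.

S(f_1,f_2): lcm = x*y**2. S = 23/4*x*y + 3*x - 11/4*y.
  leading term x*y: subtract (23/16)·f_2 from 23/4*x*y + 3*x - 11/4*y → 209/16*x - 11/4*y - 253/16
  leading term x: no divisor's leading term divides it; move 209/16*x to the remainder.
  leading term y: no divisor's leading term divides it; move -11/4*y to the remainder.
  leading term 1: no divisor's leading term divides it; move -253/16 to the remainder.
  remainder 209/16*x - 11/4*y - 253/16 ≠ 0; add g_3 = 209/16*x - 11/4*y - 253/16 to the basis.

S(f_1,g_3): leading monomials are coprime, so the S-polynomial reduces to 0 (Buchberger's first criterion).
S(f_2,g_3): lcm = x*y. S = 4/19*y**2 - 7/4*x + 23/19*y + 11/4.
  leading term y**2: subtract (-4/19)·f_1 from 4/19*y**2 - 7/4*x + 23/19*y + 11/4 → -7/4*x + 7/19*y + 161/76
  leading term x: subtract (-28/209)·g_3 from -7/4*x + 7/19*y + 161/76 → 0
  remainder 0.

Every S-polynomial of the final basis reduces to 0, so we have a Gröbner basis.
Inter-reduce: drop elements whose leading term is divisible by another's, tail-reduce, and make monic.
Reduced Gröbner basis: {y**2 + 4*y + 3, x - 4/19*y - 23/19}.

Buchberger on the second generating set:
h_1 = 44*x*y - 77*x + 121, LT = x*y.
h_2 = -2*y**2 - 8*y - 6, LT = y**2.

S(h_1,h_2): lcm = x*y**2. S = -23/4*x*y - 3*x + 11/4*y.
  leading term x*y: subtract (-23/176)·h_1 from -23/4*x*y - 3*x + 11/4*y → -209/16*x + 11/4*y + 253/16
  leading term x: no divisor's leading term divides it; move -209/16*x to the remainder.
  leading term y: no divisor's leading term divides it; move 11/4*y to the remainder.
  leading term 1: no divisor's leading term divides it; move 253/16 to the remainder.
  remainder -209/16*x + 11/4*y + 253/16 ≠ 0; add k_3 = -209/16*x + 11/4*y + 253/16 to the basis.

S(h_1,k_3): lcm = x*y. S = 4/19*y**2 - 7/4*x + 23/19*y + 11/4.
  leading term y**2: subtract (-2/19)·h_2 from 4/19*y**2 - 7/4*x + 23/19*y + 11/4 → -7/4*x + 7/19*y + 161/76
  leading term x: subtract (28/209)·k_3 from -7/4*x + 7/19*y + 161/76 → 0
  remainder 0.

S(h_2,k_3): leading monomials are coprime, so the S-polynomial reduces to 0 (Buchberger's first criterion).
Every S-polynomial of the final basis reduces to 0, so we have a Gröbner basis.
Inter-reduce: drop elements whose leading term is divisible by another's, tail-reduce, and make monic.
Reduced Gröbner basis: {y**2 + 4*y + 3, x - 4/19*y - 23/19}.

Same reduced basis, so the two generating sets span the same ideal.
The choice of monomial ordering does not affect the verdict — as long as both bases are computed under the same ordering, their equality decides ideal equality.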